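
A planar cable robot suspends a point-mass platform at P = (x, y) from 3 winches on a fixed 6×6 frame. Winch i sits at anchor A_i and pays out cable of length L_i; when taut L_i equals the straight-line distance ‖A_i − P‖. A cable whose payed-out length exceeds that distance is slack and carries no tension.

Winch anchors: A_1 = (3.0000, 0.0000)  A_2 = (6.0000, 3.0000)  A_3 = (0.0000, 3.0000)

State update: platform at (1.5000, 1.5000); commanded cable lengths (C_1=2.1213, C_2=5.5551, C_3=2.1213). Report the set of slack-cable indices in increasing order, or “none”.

2

cable 1: √((1.5000)²+(-1.5000)²)=2.1213, C_1=2.1213: taut
cable 2: √((4.5000)²+(1.5000)²)=4.7434, C_2=5.5551: slack
cable 3: √((-1.5000)²+(1.5000)²)=2.1213, C_3=2.1213: taut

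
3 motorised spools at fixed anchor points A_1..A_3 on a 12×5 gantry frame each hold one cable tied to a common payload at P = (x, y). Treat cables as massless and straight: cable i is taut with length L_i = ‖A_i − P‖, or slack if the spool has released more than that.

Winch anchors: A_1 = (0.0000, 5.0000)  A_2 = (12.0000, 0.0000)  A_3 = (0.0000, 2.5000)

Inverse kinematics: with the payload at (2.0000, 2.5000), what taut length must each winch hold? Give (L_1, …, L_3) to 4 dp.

cable 1: Δx=-2.0000, Δy=2.5000; L_1 = √(Δx²+Δy²) = 3.2016
cable 2: Δx=10.0000, Δy=-2.5000; L_2 = √(Δx²+Δy²) = 10.3078
cable 3: Δx=-2.0000, Δy=0.0000; L_3 = √(Δx²+Δy²) = 2.0000

(3.2016, 10.3078, 2.0000)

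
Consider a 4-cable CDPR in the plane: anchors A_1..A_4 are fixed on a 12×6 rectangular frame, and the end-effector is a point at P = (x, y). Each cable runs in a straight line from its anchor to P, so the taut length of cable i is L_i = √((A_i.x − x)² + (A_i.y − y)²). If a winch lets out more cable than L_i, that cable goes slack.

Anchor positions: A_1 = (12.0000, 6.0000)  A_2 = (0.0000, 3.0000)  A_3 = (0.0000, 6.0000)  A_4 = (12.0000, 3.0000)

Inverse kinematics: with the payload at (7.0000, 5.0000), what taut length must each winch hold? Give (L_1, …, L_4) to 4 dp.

L_1 = √((12.0000−7.0000)² + (6.0000−5.0000)²) = 5.0990
L_2 = √((0.0000−7.0000)² + (3.0000−5.0000)²) = 7.2801
L_3 = √((0.0000−7.0000)² + (6.0000−5.0000)²) = 7.0711
L_4 = √((12.0000−7.0000)² + (3.0000−5.0000)²) = 5.3852

(5.0990, 7.2801, 7.0711, 5.3852)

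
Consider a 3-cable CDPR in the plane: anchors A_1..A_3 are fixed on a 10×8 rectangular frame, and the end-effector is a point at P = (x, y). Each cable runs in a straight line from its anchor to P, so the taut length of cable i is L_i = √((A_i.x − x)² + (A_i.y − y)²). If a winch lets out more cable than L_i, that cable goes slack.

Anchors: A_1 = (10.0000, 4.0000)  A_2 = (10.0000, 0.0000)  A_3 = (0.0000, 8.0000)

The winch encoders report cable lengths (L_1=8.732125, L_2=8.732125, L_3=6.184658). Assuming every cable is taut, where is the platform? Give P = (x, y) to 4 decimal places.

each cable: (A_i−P)·(A_i−P) = L_i²; let q_i = ‖A_i‖²−L_i²
q_1 = 100.0000+16.0000−76.2500 = 39.7500
row 1: 0.0000x + 8.0000y = 16.0000  (q_2=23.7500)
row 2: 20.0000x − 8.0000y = 14.0000  (q_3=25.7500)
Cramer on rows 1–2 → x = 1.5000, y = 2.0000

(1.5000, 2.0000)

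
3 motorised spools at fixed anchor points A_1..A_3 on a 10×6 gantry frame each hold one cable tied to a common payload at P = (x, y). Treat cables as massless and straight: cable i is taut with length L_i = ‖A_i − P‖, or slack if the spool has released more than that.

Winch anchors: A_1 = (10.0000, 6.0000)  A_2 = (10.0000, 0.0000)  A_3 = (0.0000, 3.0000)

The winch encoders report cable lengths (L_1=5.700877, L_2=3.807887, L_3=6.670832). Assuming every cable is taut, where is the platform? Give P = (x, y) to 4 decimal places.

circle eqns → linear via eq_j − eq_1; set c_j = A_j·A_j − L_j²
c_1 = 100.0000+36.0000−32.5000 = 103.5000
0.0000·x + 12.0000·y = c_1−c_2 = 18.0000
20.0000·x + 6.0000·y = c_1−c_3 = 139.0000
solve first two rows → x=6.5000, y=1.5000

(6.5000, 1.5000)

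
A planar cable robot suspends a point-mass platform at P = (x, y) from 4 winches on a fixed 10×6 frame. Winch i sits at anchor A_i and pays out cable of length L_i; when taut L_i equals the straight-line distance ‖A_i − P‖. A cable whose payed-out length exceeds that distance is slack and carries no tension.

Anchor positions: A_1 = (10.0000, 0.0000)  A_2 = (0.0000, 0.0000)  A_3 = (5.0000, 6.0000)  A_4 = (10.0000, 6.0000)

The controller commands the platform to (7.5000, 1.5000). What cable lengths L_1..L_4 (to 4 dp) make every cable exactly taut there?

cable 1: Δx=2.5000, Δy=-1.5000; L_1 = √(Δx²+Δy²) = 2.9155
cable 2: Δx=-7.5000, Δy=-1.5000; L_2 = √(Δx²+Δy²) = 7.6485
cable 3: Δx=-2.5000, Δy=4.5000; L_3 = √(Δx²+Δy²) = 5.1478
cable 4: Δx=2.5000, Δy=4.5000; L_4 = √(Δx²+Δy²) = 5.1478

(2.9155, 7.6485, 5.1478, 5.1478)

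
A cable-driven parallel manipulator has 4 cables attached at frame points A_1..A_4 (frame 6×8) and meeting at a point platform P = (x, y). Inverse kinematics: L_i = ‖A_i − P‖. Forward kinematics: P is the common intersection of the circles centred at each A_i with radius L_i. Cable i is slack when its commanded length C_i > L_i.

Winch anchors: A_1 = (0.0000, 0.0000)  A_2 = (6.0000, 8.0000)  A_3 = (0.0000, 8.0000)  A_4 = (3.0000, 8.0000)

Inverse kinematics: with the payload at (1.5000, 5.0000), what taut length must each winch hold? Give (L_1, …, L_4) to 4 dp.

(5.2202, 5.4083, 3.3541, 3.3541)

cable 1: Δx=-1.5000, Δy=-5.0000; L_1 = √(Δx²+Δy²) = 5.2202
cable 2: Δx=4.5000, Δy=3.0000; L_2 = √(Δx²+Δy²) = 5.4083
cable 3: Δx=-1.5000, Δy=3.0000; L_3 = √(Δx²+Δy²) = 3.3541
cable 4: Δx=1.5000, Δy=3.0000; L_4 = √(Δx²+Δy²) = 3.3541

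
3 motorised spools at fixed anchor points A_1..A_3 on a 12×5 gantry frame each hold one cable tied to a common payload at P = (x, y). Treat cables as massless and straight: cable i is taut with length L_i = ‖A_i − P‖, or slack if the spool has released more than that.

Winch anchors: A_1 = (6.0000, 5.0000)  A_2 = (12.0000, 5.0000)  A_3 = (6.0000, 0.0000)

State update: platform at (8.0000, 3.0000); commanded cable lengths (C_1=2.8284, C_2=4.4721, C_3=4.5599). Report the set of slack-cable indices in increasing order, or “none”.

3

cable 1: √((-2.0000)²+(2.0000)²)=2.8284, C_1=2.8284: taut
cable 2: √((4.0000)²+(2.0000)²)=4.4721, C_2=4.4721: taut
cable 3: √((-2.0000)²+(-3.0000)²)=3.6056, C_3=4.5599: slack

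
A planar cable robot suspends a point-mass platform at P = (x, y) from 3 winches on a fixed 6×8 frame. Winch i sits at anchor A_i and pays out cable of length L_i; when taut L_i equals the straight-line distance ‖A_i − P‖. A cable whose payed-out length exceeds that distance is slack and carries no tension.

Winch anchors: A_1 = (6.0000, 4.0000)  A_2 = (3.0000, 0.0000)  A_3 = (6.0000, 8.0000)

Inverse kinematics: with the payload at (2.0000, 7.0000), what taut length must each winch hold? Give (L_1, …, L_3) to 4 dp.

L_1: Δ = A_1−P = (4.0000, -3.0000) → ‖Δ‖ = √25.0000 = 5.0000
L_2: Δ = A_2−P = (1.0000, -7.0000) → ‖Δ‖ = √50.0000 = 7.0711
L_3: Δ = A_3−P = (4.0000, 1.0000) → ‖Δ‖ = √17.0000 = 4.1231

(5.0000, 7.0711, 4.1231)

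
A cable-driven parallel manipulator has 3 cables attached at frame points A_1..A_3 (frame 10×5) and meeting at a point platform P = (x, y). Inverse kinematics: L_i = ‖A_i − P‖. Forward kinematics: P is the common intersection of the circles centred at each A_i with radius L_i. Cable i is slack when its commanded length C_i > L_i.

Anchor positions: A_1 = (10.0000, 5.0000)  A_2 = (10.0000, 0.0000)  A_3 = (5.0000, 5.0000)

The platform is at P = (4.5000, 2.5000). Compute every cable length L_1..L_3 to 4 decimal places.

L_1 = √((10.0000−4.5000)² + (5.0000−2.5000)²) = 6.0415
L_2 = √((10.0000−4.5000)² + (0.0000−2.5000)²) = 6.0415
L_3 = √((5.0000−4.5000)² + (5.0000−2.5000)²) = 2.5495

(6.0415, 6.0415, 2.5495)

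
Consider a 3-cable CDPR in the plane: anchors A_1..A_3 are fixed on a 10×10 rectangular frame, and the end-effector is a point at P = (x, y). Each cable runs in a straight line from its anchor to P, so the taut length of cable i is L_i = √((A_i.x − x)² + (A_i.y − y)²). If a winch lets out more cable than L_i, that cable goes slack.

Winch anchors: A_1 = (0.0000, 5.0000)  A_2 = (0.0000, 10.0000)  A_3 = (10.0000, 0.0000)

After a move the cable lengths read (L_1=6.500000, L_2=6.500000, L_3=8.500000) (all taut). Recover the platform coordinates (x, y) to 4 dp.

(6.0000, 7.5000)

expand ‖A_i−P‖²=L_i² and subtract eq 1 (q_i ≔ ‖A_i‖²−L_i²)
q_1 = 0.0000+25.0000−42.2500 = -17.2500
eq1−eq2 → [0.0000  -10.0000]·P = -75.0000
eq1−eq3 → [-20.0000  10.0000]·P = -45.0000
2×2 solve → P = (6.0000, 7.5000)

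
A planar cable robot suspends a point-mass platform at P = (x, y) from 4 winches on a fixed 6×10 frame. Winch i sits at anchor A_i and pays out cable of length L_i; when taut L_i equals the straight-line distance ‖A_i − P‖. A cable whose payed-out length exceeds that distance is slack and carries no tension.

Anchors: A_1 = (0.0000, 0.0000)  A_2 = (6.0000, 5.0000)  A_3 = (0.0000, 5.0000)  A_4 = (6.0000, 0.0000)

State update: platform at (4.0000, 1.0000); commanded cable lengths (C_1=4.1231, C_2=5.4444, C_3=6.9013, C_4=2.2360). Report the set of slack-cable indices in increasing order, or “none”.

cable 1: √((-4.0000)²+(-1.0000)²)=4.1231, C_1=4.1231: taut
cable 2: √((2.0000)²+(4.0000)²)=4.4721, C_2=5.4444: slack
cable 3: √((-4.0000)²+(4.0000)²)=5.6569, C_3=6.9013: slack
cable 4: √((2.0000)²+(-1.0000)²)=2.2361, C_4=2.2360: taut

2, 3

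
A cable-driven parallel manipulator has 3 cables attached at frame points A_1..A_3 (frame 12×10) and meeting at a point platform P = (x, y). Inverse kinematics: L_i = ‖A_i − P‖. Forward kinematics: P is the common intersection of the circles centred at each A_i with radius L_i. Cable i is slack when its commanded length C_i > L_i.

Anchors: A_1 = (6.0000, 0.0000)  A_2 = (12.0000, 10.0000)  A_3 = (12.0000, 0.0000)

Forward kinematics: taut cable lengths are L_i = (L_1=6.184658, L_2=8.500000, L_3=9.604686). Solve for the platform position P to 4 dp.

(4.5000, 6.0000)

circle eqns → linear via eq_j − eq_1; set q_j = A_j·A_j − L_j²
q_1 = 36.0000+0.0000−38.2500 = -2.2500
-12.0000·x − 20.0000·y = q_1−q_2 = -174.0000
-12.0000·x + 0.0000·y = q_1−q_3 = -54.0000
solve first two rows → x=4.5000, y=6.0000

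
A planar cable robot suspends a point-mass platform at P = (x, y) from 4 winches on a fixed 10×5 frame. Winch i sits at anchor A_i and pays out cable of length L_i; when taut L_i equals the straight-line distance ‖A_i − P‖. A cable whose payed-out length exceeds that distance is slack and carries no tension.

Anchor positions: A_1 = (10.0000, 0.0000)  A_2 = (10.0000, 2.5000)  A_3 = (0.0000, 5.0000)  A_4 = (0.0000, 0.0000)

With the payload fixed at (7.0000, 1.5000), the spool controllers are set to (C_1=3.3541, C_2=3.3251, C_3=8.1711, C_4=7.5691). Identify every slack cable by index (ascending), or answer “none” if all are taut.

2, 3, 4

cable 1: L_1 = ‖A_1−P‖ = 3.3541;  C_1 = 3.3541 → taut
cable 2: L_2 = ‖A_2−P‖ = 3.1623;  C_2 = 3.3251 → slack
cable 3: L_3 = ‖A_3−P‖ = 7.8262;  C_3 = 8.1711 → slack
cable 4: L_4 = ‖A_4−P‖ = 7.1589;  C_4 = 7.5691 → slack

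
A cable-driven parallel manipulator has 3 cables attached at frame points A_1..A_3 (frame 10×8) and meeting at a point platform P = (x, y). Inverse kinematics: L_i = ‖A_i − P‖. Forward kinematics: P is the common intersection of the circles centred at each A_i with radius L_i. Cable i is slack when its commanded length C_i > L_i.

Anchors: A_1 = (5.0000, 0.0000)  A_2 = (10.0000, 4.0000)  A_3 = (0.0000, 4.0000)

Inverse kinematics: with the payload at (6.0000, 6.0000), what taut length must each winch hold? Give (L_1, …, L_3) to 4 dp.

(6.0828, 4.4721, 6.3246)

L_1: Δ = A_1−P = (-1.0000, -6.0000) → ‖Δ‖ = √37.0000 = 6.0828
L_2: Δ = A_2−P = (4.0000, -2.0000) → ‖Δ‖ = √20.0000 = 4.4721
L_3: Δ = A_3−P = (-6.0000, -2.0000) → ‖Δ‖ = √40.0000 = 6.3246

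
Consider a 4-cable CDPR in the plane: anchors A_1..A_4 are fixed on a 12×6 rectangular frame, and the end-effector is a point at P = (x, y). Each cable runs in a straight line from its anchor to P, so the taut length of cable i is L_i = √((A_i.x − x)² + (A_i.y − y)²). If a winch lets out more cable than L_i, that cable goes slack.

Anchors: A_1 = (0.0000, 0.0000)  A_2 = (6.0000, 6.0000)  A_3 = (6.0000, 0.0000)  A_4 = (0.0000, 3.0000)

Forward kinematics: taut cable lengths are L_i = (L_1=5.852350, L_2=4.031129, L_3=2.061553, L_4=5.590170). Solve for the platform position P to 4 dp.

(5.5000, 2.0000)

expand ‖A_i−P‖²=L_i² and subtract eq 1 (k_i ≔ ‖A_i‖²−L_i²)
k_1 = 0.0000+0.0000−34.2500 = -34.2500
eq1−eq2 → [-12.0000  -12.0000]·P = -90.0000
eq1−eq3 → [-12.0000  0.0000]·P = -66.0000
eq1−eq4 → [0.0000  -6.0000]·P = -12.0000
2×2 solve → P = (5.5000, 2.0000)
check cable 4: ‖A_4−P‖² = 31.2500 ≈ L_4² = 31.2500 ✓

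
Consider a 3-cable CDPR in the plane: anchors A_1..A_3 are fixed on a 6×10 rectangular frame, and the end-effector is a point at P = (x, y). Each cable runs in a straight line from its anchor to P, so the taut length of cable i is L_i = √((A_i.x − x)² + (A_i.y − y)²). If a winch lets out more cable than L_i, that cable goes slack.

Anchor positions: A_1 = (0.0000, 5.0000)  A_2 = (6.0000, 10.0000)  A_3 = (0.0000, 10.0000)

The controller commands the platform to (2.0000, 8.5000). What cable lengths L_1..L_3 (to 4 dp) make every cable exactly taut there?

(4.0311, 4.2720, 2.5000)

L_1: Δ = A_1−P = (-2.0000, -3.5000) → ‖Δ‖ = √16.2500 = 4.0311
L_2: Δ = A_2−P = (4.0000, 1.5000) → ‖Δ‖ = √18.2500 = 4.2720
L_3: Δ = A_3−P = (-2.0000, 1.5000) → ‖Δ‖ = √6.2500 = 2.5000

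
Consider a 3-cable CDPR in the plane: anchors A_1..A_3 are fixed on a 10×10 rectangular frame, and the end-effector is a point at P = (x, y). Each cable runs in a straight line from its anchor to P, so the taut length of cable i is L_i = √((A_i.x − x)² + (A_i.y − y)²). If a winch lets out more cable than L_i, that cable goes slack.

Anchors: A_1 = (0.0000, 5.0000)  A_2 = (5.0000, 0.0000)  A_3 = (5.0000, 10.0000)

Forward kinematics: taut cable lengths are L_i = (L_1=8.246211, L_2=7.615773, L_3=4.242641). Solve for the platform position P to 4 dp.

each cable: (A_i−P)·(A_i−P) = L_i²; let q_i = ‖A_i‖²−L_i²
q_1 = 0.0000+25.0000−68.0000 = -43.0000
row 1: -10.0000x + 10.0000y = -10.0000  (q_2=-33.0000)
row 2: -10.0000x − 10.0000y = -150.0000  (q_3=107.0000)
Cramer on rows 1–2 → x = 8.0000, y = 7.0000

(8.0000, 7.0000)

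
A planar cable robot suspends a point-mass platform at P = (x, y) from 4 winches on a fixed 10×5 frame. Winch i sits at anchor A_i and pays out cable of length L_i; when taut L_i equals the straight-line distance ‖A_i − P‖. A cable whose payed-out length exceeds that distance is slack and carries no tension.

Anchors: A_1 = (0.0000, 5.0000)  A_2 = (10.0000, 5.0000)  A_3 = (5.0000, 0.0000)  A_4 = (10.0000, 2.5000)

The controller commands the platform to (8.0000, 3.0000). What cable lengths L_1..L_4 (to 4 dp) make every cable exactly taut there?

(8.2462, 2.8284, 4.2426, 2.0616)

L_1 = √((0.0000−8.0000)² + (5.0000−3.0000)²) = 8.2462
L_2 = √((10.0000−8.0000)² + (5.0000−3.0000)²) = 2.8284
L_3 = √((5.0000−8.0000)² + (0.0000−3.0000)²) = 4.2426
L_4 = √((10.0000−8.0000)² + (2.5000−3.0000)²) = 2.0616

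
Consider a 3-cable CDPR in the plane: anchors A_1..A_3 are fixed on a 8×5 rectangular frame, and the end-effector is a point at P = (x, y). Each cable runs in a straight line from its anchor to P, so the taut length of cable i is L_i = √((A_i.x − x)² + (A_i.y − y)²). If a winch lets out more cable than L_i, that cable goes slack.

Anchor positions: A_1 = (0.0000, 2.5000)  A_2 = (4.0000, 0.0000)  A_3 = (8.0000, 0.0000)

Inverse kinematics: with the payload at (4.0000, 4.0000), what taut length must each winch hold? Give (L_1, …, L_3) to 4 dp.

(4.2720, 4.0000, 5.6569)

L_1: Δ = A_1−P = (-4.0000, -1.5000) → ‖Δ‖ = √18.2500 = 4.2720
L_2: Δ = A_2−P = (0.0000, -4.0000) → ‖Δ‖ = √16.0000 = 4.0000
L_3: Δ = A_3−P = (4.0000, -4.0000) → ‖Δ‖ = √32.0000 = 5.6569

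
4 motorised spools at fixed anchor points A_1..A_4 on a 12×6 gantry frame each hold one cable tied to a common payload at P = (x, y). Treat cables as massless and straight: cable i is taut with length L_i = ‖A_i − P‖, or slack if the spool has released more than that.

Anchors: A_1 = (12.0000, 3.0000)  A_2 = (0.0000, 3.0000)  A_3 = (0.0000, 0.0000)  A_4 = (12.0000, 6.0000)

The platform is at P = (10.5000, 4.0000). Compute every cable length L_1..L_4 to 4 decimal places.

cable 1: Δx=1.5000, Δy=-1.0000; L_1 = √(Δx²+Δy²) = 1.8028
cable 2: Δx=-10.5000, Δy=-1.0000; L_2 = √(Δx²+Δy²) = 10.5475
cable 3: Δx=-10.5000, Δy=-4.0000; L_3 = √(Δx²+Δy²) = 11.2361
cable 4: Δx=1.5000, Δy=2.0000; L_4 = √(Δx²+Δy²) = 2.5000

(1.8028, 10.5475, 11.2361, 2.5000)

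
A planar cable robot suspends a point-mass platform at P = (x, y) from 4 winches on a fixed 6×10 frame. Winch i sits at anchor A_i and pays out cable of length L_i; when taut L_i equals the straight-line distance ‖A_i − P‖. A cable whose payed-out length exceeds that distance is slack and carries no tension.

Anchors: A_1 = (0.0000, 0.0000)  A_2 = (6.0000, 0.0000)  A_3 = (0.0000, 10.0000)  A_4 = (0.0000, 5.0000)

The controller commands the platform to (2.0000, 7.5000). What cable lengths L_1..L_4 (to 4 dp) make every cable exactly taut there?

L_1 = √((0.0000−2.0000)² + (0.0000−7.5000)²) = 7.7621
L_2 = √((6.0000−2.0000)² + (0.0000−7.5000)²) = 8.5000
L_3 = √((0.0000−2.0000)² + (10.0000−7.5000)²) = 3.2016
L_4 = √((0.0000−2.0000)² + (5.0000−7.5000)²) = 3.2016

(7.7621, 8.5000, 3.2016, 3.2016)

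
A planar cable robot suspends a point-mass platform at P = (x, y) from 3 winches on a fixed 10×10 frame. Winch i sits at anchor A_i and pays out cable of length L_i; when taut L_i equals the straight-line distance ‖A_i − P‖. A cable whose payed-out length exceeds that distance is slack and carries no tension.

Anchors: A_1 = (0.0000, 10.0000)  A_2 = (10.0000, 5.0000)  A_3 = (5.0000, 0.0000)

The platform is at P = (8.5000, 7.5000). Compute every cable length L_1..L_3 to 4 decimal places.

L_1 = √((0.0000−8.5000)² + (10.0000−7.5000)²) = 8.8600
L_2 = √((10.0000−8.5000)² + (5.0000−7.5000)²) = 2.9155
L_3 = √((5.0000−8.5000)² + (0.0000−7.5000)²) = 8.2765

(8.8600, 2.9155, 8.2765)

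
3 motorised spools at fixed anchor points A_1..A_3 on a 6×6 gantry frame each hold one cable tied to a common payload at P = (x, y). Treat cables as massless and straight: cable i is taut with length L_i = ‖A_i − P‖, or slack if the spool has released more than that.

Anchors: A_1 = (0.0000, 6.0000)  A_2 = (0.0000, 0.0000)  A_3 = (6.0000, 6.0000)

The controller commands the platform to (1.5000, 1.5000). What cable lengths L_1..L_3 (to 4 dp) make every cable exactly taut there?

(4.7434, 2.1213, 6.3640)

cable 1: Δx=-1.5000, Δy=4.5000; L_1 = √(Δx²+Δy²) = 4.7434
cable 2: Δx=-1.5000, Δy=-1.5000; L_2 = √(Δx²+Δy²) = 2.1213
cable 3: Δx=4.5000, Δy=4.5000; L_3 = √(Δx²+Δy²) = 6.3640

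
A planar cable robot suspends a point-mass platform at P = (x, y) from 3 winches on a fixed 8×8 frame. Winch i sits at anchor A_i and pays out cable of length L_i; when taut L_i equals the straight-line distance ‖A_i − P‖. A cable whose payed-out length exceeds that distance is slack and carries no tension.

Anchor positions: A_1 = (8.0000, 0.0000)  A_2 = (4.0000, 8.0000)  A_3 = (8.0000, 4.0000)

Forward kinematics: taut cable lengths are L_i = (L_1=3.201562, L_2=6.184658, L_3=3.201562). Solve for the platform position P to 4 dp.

circle eqns → linear via eq_j − eq_1; set c_j = A_j·A_j − L_j²
c_1 = 64.0000+0.0000−10.2500 = 53.7500
8.0000·x − 16.0000·y = c_1−c_2 = 12.0000
0.0000·x − 8.0000·y = c_1−c_3 = -16.0000
solve first two rows → x=5.5000, y=2.0000

(5.5000, 2.0000)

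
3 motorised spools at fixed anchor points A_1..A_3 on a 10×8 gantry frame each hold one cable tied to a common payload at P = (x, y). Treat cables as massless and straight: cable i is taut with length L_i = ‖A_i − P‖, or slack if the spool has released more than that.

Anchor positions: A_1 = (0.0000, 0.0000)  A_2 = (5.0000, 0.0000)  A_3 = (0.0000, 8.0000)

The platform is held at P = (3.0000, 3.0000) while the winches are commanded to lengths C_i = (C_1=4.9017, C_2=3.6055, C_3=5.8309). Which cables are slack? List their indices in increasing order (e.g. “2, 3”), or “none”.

i=1: geometric 4.2426 vs commanded 4.9017 ⇒ slack
i=2: geometric 3.6056 vs commanded 3.6055 ⇒ taut
i=3: geometric 5.8310 vs commanded 5.8309 ⇒ taut

1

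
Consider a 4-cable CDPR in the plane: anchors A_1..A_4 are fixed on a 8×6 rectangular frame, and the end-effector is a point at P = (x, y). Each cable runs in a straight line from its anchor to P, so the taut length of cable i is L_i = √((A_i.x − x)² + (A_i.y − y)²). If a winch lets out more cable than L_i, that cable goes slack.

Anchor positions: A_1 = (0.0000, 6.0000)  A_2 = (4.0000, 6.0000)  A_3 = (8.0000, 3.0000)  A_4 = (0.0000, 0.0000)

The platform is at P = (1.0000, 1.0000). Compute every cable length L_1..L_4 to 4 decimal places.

L_1: Δ = A_1−P = (-1.0000, 5.0000) → ‖Δ‖ = √26.0000 = 5.0990
L_2: Δ = A_2−P = (3.0000, 5.0000) → ‖Δ‖ = √34.0000 = 5.8310
L_3: Δ = A_3−P = (7.0000, 2.0000) → ‖Δ‖ = √53.0000 = 7.2801
L_4: Δ = A_4−P = (-1.0000, -1.0000) → ‖Δ‖ = √2.0000 = 1.4142

(5.0990, 5.8310, 7.2801, 1.4142)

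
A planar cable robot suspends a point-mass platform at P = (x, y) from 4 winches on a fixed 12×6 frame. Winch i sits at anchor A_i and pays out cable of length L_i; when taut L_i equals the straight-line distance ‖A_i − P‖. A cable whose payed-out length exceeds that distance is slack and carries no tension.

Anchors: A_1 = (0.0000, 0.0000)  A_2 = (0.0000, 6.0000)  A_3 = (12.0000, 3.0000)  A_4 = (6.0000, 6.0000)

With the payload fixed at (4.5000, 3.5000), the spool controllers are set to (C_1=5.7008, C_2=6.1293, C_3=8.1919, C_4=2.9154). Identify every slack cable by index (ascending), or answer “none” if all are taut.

2, 3

cable 1: √((-4.5000)²+(-3.5000)²)=5.7009, C_1=5.7008: taut
cable 2: √((-4.5000)²+(2.5000)²)=5.1478, C_2=6.1293: slack
cable 3: √((7.5000)²+(-0.5000)²)=7.5166, C_3=8.1919: slack
cable 4: √((1.5000)²+(2.5000)²)=2.9155, C_4=2.9154: taut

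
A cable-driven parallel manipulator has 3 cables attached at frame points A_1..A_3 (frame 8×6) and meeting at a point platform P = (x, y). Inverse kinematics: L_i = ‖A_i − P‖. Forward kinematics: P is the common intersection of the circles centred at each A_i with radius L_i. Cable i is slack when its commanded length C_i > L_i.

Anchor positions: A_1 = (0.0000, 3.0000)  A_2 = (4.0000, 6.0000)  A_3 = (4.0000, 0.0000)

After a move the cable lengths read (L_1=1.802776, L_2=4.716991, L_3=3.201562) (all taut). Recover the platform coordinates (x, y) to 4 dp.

(1.5000, 2.0000)

circle eqns → linear via eq_j − eq_1; set k_j = A_j·A_j − L_j²
k_1 = 0.0000+9.0000−3.2500 = 5.7500
-8.0000·x − 6.0000·y = k_1−k_2 = -24.0000
-8.0000·x + 6.0000·y = k_1−k_3 = 0.0000
solve first two rows → x=1.5000, y=2.0000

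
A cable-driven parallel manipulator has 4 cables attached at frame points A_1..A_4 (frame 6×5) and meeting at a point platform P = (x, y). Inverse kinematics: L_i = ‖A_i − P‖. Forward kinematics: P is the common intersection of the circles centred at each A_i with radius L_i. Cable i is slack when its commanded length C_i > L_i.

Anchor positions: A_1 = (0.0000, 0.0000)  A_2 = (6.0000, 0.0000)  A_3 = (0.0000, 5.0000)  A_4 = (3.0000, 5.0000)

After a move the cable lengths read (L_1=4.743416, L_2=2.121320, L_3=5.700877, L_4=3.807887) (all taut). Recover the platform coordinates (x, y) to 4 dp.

(4.5000, 1.5000)

circle eqns → linear via eq_j − eq_1; set k_j = A_j·A_j − L_j²
k_1 = 0.0000+0.0000−22.5000 = -22.5000
-12.0000·x + 0.0000·y = k_1−k_2 = -54.0000
0.0000·x − 10.0000·y = k_1−k_3 = -15.0000
-6.0000·x − 10.0000·y = k_1−k_4 = -42.0000
solve first two rows → x=4.5000, y=1.5000
check cable 4: ‖A_4−P‖² = 14.5000 ≈ L_4² = 14.5000 ✓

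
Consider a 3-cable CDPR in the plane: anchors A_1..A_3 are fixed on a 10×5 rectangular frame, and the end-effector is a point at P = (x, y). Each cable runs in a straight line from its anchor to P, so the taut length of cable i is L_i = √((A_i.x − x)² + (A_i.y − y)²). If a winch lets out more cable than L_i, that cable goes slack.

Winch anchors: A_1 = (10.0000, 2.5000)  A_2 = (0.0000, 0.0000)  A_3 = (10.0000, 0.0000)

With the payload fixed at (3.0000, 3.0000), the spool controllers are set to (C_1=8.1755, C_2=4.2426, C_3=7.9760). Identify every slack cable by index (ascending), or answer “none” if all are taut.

i=1: geometric 7.0178 vs commanded 8.1755 ⇒ slack
i=2: geometric 4.2426 vs commanded 4.2426 ⇒ taut
i=3: geometric 7.6158 vs commanded 7.9760 ⇒ slack

1, 3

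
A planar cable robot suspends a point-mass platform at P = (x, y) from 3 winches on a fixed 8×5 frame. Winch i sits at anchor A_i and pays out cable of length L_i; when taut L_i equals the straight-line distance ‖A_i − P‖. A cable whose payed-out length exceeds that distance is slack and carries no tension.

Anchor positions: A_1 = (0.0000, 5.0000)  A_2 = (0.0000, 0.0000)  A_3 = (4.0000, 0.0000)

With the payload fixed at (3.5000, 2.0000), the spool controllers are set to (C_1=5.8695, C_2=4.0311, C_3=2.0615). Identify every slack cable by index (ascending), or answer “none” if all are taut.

i=1: geometric 4.6098 vs commanded 5.8695 ⇒ slack
i=2: geometric 4.0311 vs commanded 4.0311 ⇒ taut
i=3: geometric 2.0616 vs commanded 2.0615 ⇒ taut

1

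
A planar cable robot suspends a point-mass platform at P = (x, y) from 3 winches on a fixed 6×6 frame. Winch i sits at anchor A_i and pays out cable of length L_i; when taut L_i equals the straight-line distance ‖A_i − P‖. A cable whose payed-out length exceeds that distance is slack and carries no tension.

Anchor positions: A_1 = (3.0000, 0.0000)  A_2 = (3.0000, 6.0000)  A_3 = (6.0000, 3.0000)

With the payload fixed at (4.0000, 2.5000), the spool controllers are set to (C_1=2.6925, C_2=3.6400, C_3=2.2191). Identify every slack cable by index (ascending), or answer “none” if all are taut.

cable 1: L_1 = ‖A_1−P‖ = 2.6926;  C_1 = 2.6925 → taut
cable 2: L_2 = ‖A_2−P‖ = 3.6401;  C_2 = 3.6400 → taut
cable 3: L_3 = ‖A_3−P‖ = 2.0616;  C_3 = 2.2191 → slack

3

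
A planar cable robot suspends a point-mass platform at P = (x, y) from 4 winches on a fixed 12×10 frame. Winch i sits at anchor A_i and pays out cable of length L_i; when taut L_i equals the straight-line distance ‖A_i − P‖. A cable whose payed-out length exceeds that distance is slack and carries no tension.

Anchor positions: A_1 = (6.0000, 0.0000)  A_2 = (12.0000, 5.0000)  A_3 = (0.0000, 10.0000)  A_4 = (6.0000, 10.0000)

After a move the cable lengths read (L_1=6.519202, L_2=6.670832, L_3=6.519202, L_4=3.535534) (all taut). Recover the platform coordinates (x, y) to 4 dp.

circle eqns → linear via eq_j − eq_1; set k_j = A_j·A_j − L_j²
k_1 = 36.0000+0.0000−42.5000 = -6.5000
-12.0000·x − 10.0000·y = k_1−k_2 = -131.0000
12.0000·x − 20.0000·y = k_1−k_3 = -64.0000
0.0000·x − 20.0000·y = k_1−k_4 = -130.0000
solve first two rows → x=5.5000, y=6.5000
check cable 4: ‖A_4−P‖² = 12.5000 ≈ L_4² = 12.5000 ✓

(5.5000, 6.5000)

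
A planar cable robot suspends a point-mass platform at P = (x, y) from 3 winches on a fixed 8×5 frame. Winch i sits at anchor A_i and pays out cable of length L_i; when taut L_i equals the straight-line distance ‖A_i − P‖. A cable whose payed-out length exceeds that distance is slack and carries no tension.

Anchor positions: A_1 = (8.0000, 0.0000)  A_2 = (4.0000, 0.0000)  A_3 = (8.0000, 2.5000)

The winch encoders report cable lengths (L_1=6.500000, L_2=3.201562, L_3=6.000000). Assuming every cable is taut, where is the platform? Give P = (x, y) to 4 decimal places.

each cable: (A_i−P)·(A_i−P) = L_i²; let c_i = ‖A_i‖²−L_i²
c_1 = 64.0000+0.0000−42.2500 = 21.7500
row 1: 8.0000x + 0.0000y = 16.0000  (c_2=5.7500)
row 2: 0.0000x − 5.0000y = -12.5000  (c_3=34.2500)
Cramer on rows 1–2 → x = 2.0000, y = 2.5000

(2.0000, 2.5000)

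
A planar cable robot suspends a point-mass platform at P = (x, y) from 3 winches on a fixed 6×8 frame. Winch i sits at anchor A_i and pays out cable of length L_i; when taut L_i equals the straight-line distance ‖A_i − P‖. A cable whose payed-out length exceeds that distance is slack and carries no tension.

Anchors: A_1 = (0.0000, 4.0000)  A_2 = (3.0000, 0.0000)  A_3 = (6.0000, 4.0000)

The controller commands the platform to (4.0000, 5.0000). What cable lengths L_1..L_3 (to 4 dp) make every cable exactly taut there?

(4.1231, 5.0990, 2.2361)

cable 1: Δx=-4.0000, Δy=-1.0000; L_1 = √(Δx²+Δy²) = 4.1231
cable 2: Δx=-1.0000, Δy=-5.0000; L_2 = √(Δx²+Δy²) = 5.0990
cable 3: Δx=2.0000, Δy=-1.0000; L_3 = √(Δx²+Δy²) = 2.2361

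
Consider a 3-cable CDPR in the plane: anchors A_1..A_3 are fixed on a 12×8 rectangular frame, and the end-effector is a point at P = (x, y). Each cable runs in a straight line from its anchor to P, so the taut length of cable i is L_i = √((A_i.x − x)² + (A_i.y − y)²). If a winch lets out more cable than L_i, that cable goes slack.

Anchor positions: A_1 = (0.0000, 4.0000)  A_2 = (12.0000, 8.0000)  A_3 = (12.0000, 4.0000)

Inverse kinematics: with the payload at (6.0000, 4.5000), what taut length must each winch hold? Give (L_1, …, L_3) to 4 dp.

cable 1: Δx=-6.0000, Δy=-0.5000; L_1 = √(Δx²+Δy²) = 6.0208
cable 2: Δx=6.0000, Δy=3.5000; L_2 = √(Δx²+Δy²) = 6.9462
cable 3: Δx=6.0000, Δy=-0.5000; L_3 = √(Δx²+Δy²) = 6.0208

(6.0208, 6.9462, 6.0208)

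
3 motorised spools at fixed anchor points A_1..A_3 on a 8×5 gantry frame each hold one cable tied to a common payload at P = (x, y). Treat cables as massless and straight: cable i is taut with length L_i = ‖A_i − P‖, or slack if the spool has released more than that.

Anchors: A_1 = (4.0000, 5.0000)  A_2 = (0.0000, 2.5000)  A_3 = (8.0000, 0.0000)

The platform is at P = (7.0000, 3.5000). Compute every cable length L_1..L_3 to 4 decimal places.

(3.3541, 7.0711, 3.6401)

L_1: Δ = A_1−P = (-3.0000, 1.5000) → ‖Δ‖ = √11.2500 = 3.3541
L_2: Δ = A_2−P = (-7.0000, -1.0000) → ‖Δ‖ = √50.0000 = 7.0711
L_3: Δ = A_3−P = (1.0000, -3.5000) → ‖Δ‖ = √13.2500 = 3.6401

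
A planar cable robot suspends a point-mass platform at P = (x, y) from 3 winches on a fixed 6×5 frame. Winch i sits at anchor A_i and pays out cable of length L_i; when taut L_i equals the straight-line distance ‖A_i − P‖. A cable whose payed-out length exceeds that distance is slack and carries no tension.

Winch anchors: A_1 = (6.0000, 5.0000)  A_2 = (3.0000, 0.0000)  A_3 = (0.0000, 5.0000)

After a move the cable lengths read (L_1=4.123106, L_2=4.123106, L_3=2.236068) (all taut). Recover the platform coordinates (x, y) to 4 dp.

expand ‖A_i−P‖²=L_i² and subtract eq 1 (c_i ≔ ‖A_i‖²−L_i²)
c_1 = 36.0000+25.0000−17.0000 = 44.0000
eq1−eq2 → [6.0000  10.0000]·P = 52.0000
eq1−eq3 → [12.0000  0.0000]·P = 24.0000
2×2 solve → P = (2.0000, 4.0000)

(2.0000, 4.0000)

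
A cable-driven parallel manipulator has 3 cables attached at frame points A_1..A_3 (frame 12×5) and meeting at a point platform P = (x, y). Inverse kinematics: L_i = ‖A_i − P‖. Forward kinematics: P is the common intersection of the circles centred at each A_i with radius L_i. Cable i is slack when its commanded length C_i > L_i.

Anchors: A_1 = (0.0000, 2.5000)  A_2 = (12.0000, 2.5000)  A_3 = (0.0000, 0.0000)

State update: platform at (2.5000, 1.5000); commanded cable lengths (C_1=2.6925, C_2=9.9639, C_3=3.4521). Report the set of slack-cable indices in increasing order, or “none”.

i=1: geometric 2.6926 vs commanded 2.6925 ⇒ taut
i=2: geometric 9.5525 vs commanded 9.9639 ⇒ slack
i=3: geometric 2.9155 vs commanded 3.4521 ⇒ slack

2, 3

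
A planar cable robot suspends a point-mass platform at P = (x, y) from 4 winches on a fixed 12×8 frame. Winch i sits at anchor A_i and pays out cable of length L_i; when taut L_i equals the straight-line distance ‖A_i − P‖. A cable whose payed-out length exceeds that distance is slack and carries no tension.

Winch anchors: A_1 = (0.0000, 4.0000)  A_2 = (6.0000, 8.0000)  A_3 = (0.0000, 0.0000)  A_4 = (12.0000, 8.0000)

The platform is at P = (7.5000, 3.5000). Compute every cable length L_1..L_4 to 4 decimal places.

L_1: Δ = A_1−P = (-7.5000, 0.5000) → ‖Δ‖ = √56.5000 = 7.5166
L_2: Δ = A_2−P = (-1.5000, 4.5000) → ‖Δ‖ = √22.5000 = 4.7434
L_3: Δ = A_3−P = (-7.5000, -3.5000) → ‖Δ‖ = √68.5000 = 8.2765
L_4: Δ = A_4−P = (4.5000, 4.5000) → ‖Δ‖ = √40.5000 = 6.3640

(7.5166, 4.7434, 8.2765, 6.3640)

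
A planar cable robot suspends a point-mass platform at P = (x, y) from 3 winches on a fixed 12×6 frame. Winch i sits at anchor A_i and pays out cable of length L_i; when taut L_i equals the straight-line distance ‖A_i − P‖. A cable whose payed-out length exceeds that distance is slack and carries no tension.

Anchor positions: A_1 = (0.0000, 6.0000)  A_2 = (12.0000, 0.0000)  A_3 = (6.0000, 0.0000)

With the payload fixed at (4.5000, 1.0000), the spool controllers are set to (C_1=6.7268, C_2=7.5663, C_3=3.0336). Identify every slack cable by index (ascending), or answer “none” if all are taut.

i=1: geometric 6.7268 vs commanded 6.7268 ⇒ taut
i=2: geometric 7.5664 vs commanded 7.5663 ⇒ taut
i=3: geometric 1.8028 vs commanded 3.0336 ⇒ slack

3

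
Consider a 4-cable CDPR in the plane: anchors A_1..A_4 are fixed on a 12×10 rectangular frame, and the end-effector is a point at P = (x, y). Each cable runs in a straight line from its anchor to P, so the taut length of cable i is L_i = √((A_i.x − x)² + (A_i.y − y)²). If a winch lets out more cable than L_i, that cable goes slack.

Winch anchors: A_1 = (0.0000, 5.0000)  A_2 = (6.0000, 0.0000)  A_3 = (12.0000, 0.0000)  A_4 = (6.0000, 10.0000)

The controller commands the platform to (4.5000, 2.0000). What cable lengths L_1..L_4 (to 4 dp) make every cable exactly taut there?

(5.4083, 2.5000, 7.7621, 8.1394)

L_1: Δ = A_1−P = (-4.5000, 3.0000) → ‖Δ‖ = √29.2500 = 5.4083
L_2: Δ = A_2−P = (1.5000, -2.0000) → ‖Δ‖ = √6.2500 = 2.5000
L_3: Δ = A_3−P = (7.5000, -2.0000) → ‖Δ‖ = √60.2500 = 7.7621
L_4: Δ = A_4−P = (1.5000, 8.0000) → ‖Δ‖ = √66.2500 = 8.1394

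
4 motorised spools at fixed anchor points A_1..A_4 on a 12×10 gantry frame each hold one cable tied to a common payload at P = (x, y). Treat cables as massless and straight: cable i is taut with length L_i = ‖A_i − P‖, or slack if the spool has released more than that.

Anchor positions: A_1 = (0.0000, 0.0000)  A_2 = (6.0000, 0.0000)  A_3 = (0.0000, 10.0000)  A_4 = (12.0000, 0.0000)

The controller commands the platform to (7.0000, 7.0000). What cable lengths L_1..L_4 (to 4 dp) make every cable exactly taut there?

(9.8995, 7.0711, 7.6158, 8.6023)

L_1: Δ = A_1−P = (-7.0000, -7.0000) → ‖Δ‖ = √98.0000 = 9.8995
L_2: Δ = A_2−P = (-1.0000, -7.0000) → ‖Δ‖ = √50.0000 = 7.0711
L_3: Δ = A_3−P = (-7.0000, 3.0000) → ‖Δ‖ = √58.0000 = 7.6158
L_4: Δ = A_4−P = (5.0000, -7.0000) → ‖Δ‖ = √74.0000 = 8.6023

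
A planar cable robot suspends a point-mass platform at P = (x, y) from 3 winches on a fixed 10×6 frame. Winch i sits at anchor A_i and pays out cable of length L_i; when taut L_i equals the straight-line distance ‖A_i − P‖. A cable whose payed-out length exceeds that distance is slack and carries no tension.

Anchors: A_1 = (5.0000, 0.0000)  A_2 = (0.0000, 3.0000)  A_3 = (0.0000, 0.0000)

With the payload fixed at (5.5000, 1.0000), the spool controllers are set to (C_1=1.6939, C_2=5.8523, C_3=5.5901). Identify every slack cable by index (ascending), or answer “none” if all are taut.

1

i=1: geometric 1.1180 vs commanded 1.6939 ⇒ slack
i=2: geometric 5.8523 vs commanded 5.8523 ⇒ taut
i=3: geometric 5.5902 vs commanded 5.5901 ⇒ taut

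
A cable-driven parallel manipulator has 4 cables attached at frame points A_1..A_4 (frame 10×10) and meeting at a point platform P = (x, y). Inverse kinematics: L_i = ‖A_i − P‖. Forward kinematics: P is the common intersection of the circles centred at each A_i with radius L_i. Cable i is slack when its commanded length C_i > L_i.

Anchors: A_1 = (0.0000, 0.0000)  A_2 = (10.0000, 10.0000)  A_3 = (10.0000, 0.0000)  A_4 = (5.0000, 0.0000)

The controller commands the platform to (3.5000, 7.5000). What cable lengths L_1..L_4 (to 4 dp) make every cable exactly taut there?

L_1 = √((0.0000−3.5000)² + (0.0000−7.5000)²) = 8.2765
L_2 = √((10.0000−3.5000)² + (10.0000−7.5000)²) = 6.9642
L_3 = √((10.0000−3.5000)² + (0.0000−7.5000)²) = 9.9247
L_4 = √((5.0000−3.5000)² + (0.0000−7.5000)²) = 7.6485

(8.2765, 6.9642, 9.9247, 7.6485)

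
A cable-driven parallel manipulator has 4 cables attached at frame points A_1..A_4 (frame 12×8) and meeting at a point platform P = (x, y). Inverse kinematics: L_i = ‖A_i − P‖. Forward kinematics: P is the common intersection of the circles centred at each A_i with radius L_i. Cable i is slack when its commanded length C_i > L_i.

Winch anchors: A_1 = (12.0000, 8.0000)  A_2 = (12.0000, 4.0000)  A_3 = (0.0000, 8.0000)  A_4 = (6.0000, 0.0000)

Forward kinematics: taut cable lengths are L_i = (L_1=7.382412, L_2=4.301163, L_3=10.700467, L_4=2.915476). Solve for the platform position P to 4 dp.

(8.5000, 1.5000)

each cable: (A_i−P)·(A_i−P) = L_i²; let c_i = ‖A_i‖²−L_i²
c_1 = 144.0000+64.0000−54.5000 = 153.5000
row 1: 0.0000x + 8.0000y = 12.0000  (c_2=141.5000)
row 2: 24.0000x + 0.0000y = 204.0000  (c_3=-50.5000)
row 3: 12.0000x + 16.0000y = 126.0000  (c_4=27.5000)
Cramer on rows 1–2 → x = 8.5000, y = 1.5000
check cable 4: ‖A_4−P‖² = 8.5000 ≈ L_4² = 8.5000 ✓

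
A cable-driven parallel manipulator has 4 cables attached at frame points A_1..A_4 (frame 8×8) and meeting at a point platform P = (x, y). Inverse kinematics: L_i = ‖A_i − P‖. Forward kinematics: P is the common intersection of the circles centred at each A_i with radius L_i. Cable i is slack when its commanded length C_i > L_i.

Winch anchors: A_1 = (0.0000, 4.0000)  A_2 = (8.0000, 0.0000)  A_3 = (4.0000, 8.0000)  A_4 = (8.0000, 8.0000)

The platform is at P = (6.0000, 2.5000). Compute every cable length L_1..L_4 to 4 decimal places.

(6.1847, 3.2016, 5.8523, 5.8523)

cable 1: Δx=-6.0000, Δy=1.5000; L_1 = √(Δx²+Δy²) = 6.1847
cable 2: Δx=2.0000, Δy=-2.5000; L_2 = √(Δx²+Δy²) = 3.2016
cable 3: Δx=-2.0000, Δy=5.5000; L_3 = √(Δx²+Δy²) = 5.8523
cable 4: Δx=2.0000, Δy=5.5000; L_4 = √(Δx²+Δy²) = 5.8523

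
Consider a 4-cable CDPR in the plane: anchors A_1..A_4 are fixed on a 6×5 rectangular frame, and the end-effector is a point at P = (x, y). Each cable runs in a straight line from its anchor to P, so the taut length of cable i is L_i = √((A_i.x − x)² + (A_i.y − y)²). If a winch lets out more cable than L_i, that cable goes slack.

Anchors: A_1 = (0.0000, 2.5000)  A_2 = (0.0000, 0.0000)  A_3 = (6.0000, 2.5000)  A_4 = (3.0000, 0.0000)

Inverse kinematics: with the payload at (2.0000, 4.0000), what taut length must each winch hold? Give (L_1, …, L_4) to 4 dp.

(2.5000, 4.4721, 4.2720, 4.1231)

L_1 = √((0.0000−2.0000)² + (2.5000−4.0000)²) = 2.5000
L_2 = √((0.0000−2.0000)² + (0.0000−4.0000)²) = 4.4721
L_3 = √((6.0000−2.0000)² + (2.5000−4.0000)²) = 4.2720
L_4 = √((3.0000−2.0000)² + (0.0000−4.0000)²) = 4.1231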